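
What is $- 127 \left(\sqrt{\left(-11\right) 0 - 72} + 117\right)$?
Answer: $-14859 - 762 i \sqrt{2} \approx -14859.0 - 1077.6 i$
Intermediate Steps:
$- 127 \left(\sqrt{\left(-11\right) 0 - 72} + 117\right) = - 127 \left(\sqrt{0 - 72} + 117\right) = - 127 \left(\sqrt{-72} + 117\right) = - 127 \left(6 i \sqrt{2} + 117\right) = - 127 \left(117 + 6 i \sqrt{2}\right) = -14859 - 762 i \sqrt{2}$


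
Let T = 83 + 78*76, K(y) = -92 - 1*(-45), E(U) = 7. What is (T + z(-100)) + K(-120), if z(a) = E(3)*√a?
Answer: 5964 + 70*I ≈ 5964.0 + 70.0*I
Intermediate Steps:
z(a) = 7*√a
K(y) = -47 (K(y) = -92 + 45 = -47)
T = 6011 (T = 83 + 5928 = 6011)
(T + z(-100)) + K(-120) = (6011 + 7*√(-100)) - 47 = (6011 + 7*(10*I)) - 47 = (6011 + 70*I) - 47 = 5964 + 70*I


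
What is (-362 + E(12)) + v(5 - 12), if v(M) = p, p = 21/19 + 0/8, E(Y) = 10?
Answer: -6667/19 ≈ -350.89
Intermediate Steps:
p = 21/19 (p = 21*(1/19) + 0*(⅛) = 21/19 + 0 = 21/19 ≈ 1.1053)
v(M) = 21/19
(-362 + E(12)) + v(5 - 12) = (-362 + 10) + 21/19 = -352 + 21/19 = -6667/19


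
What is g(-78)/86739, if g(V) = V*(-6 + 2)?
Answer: 104/28913 ≈ 0.0035970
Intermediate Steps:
g(V) = -4*V (g(V) = V*(-4) = -4*V)
g(-78)/86739 = -4*(-78)/86739 = 312*(1/86739) = 104/28913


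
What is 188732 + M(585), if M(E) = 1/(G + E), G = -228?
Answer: 67377325/357 ≈ 1.8873e+5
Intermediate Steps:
M(E) = 1/(-228 + E)
188732 + M(585) = 188732 + 1/(-228 + 585) = 188732 + 1/357 = 67377325/357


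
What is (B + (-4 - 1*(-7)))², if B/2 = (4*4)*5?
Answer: 26569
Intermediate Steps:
B = 160 (B = 2*((4*4)*5) = 2*(16*5) = 2*80 = 160)
(B + (-4 - 1*(-7)))² = (160 + (-4 - 1*(-7)))² = (160 + (-4 + 7))² = (160 + 3)² = 163² = 26569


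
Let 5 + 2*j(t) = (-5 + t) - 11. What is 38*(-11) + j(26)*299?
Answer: 659/2 ≈ 329.50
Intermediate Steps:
j(t) = -21/2 + t/2 (j(t) = -5/2 + ((-5 + t) - 11)/2 = -5/2 + (-16 + t)/2 = -5/2 + (-8 + t/2) = -21/2 + t/2)
38*(-11) + j(26)*299 = 38*(-11) + (-21/2 + (½)*26)*299 = -418 + (-21/2 + 13)*299 = -418 + (5/2)*299 = -418 + 1495/2 = 659/2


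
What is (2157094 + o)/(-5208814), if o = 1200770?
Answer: -1678932/2604407 ≈ -0.64465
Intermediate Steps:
(2157094 + o)/(-5208814) = (2157094 + 1200770)/(-5208814) = 3357864*(-1/5208814) = -1678932/2604407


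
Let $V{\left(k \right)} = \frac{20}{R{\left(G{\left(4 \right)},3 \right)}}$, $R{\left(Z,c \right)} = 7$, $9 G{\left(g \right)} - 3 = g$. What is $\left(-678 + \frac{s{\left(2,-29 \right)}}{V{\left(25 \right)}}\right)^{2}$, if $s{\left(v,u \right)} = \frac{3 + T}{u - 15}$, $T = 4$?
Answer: $\frac{356037762721}{774400} \approx 4.5976 \cdot 10^{5}$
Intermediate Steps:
$G{\left(g \right)} = \frac{1}{3} + \frac{g}{9}$
$s{\left(v,u \right)} = \frac{7}{-15 + u}$ ($s{\left(v,u \right)} = \frac{3 + 4}{u - 15} = \frac{7}{-15 + u}$)
$V{\left(k \right)} = \frac{20}{7}$
$\left(-678 + \frac{s{\left(2,-29 \right)}}{V{\left(25 \right)}}\right)^{2} = \left(-678 + \frac{7 \frac{1}{-15 - 29}}{\frac{20}{7}}\right)^{2} = \left(-678 + \frac{7}{-44} \cdot \frac{7}{20}\right)^{2} = \left(-678 + 7 \left(- \frac{1}{44}\right) \frac{7}{20}\right)^{2} = \left(-678 - \frac{49}{880}\right)^{2} = \left(- \frac{596689}{880}\right)^{2} = \frac{356037762721}{774400}$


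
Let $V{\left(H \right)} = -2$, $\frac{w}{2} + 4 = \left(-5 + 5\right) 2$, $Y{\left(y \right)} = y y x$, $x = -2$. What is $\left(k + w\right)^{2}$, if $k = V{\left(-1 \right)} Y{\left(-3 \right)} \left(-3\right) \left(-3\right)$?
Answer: $99856$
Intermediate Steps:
$Y{\left(y \right)} = - 2 y^{2}$ ($Y{\left(y \right)} = y y \left(-2\right) = y^{2} \left(-2\right) = - 2 y^{2}$)
$w = -8$ ($w = -8 + 2 \left(-5 + 5\right) 2 = -8 + 2 \cdot 0 \cdot 2 = -8 + 2 \cdot 0 = -8 + 0 = -8$)
$k = 324$ ($k = - 2 \left(- 2 \left(-3\right)^{2}\right) \left(-3\right) \left(-3\right) = - 2 \left(\left(-2\right) 9\right) \left(-3\right) \left(-3\right) = \left(-2\right) \left(-18\right) \left(-3\right) \left(-3\right) = 36 \left(-3\right) \left(-3\right) = \left(-108\right) \left(-3\right) = 324$)
$\left(k + w\right)^{2} = \left(324 - 8\right)^{2} = 316^{2} = 99856$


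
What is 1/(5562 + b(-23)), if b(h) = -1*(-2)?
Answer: 1/5564 ≈ 0.00017973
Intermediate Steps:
b(h) = 2
1/(5562 + b(-23)) = 1/(5562 + 2) = 1/5564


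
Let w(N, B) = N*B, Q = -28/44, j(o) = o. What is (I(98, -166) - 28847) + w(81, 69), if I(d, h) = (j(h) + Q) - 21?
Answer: -257902/11 ≈ -23446.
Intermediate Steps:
Q = -7/11 (Q = -28*1/44 = -7/11 ≈ -0.63636)
w(N, B) = B*N
I(d, h) = -238/11 + h (I(d, h) = (h - 7/11) - 21 = (-7/11 + h) - 21 = -238/11 + h)
(I(98, -166) - 28847) + w(81, 69) = ((-238/11 - 166) - 28847) + 69*81 = (-2064/11 - 28847) + 5589 = -319381/11 + 5589 = -257902/11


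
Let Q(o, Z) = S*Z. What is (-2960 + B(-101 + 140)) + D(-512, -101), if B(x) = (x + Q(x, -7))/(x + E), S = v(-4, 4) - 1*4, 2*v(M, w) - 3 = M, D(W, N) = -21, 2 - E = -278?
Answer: -1901737/638 ≈ -2980.8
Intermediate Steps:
E = 280 (E = 2 - 1*(-278) = 2 + 278 = 280)
v(M, w) = 3/2 + M/2
S = -9/2 (S = (3/2 + (1/2)*(-4)) - 1*4 = (3/2 - 2) - 4 = -1/2 - 4 = -9/2 ≈ -4.5000)
Q(o, Z) = -9*Z/2
B(x) = (63/2 + x)/(280 + x) (B(x) = (x - 9/2*(-7))/(x + 280) = (x + 63/2)/(280 + x) = (63/2 + x)/(280 + x))
(-2960 + B(-101 + 140)) + D(-512, -101) = (-2960 + (63/2 + (-101 + 140))/(280 + (-101 + 140))) - 21 = (-2960 + (63/2 + 39)/(280 + 39)) - 21 = (-2960 + (141/2)/319) - 21 = (-2960 + (1/319)*(141/2)) - 21 = (-2960 + 141/638) - 21 = -1888339/638 - 21 = -1901737/638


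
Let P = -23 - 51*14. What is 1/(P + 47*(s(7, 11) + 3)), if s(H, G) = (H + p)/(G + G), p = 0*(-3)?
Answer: -22/12783 ≈ -0.0017210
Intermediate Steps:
P = -737 (P = -23 - 714 = -737)
p = 0
s(H, G) = H/(2*G) (s(H, G) = (H + 0)/(G + G) = H/((2*G)) = H*(1/(2*G)) = H/(2*G))
1/(P + 47*(s(7, 11) + 3)) = 1/(-737 + 47*((½)*7/11 + 3)) = 1/(-737 + 47*((½)*7*(1/11) + 3)) = 1/(-737 + 47*(7/22 + 3)) = 1/(-737 + 47*(73/22)) = 1/(-737 + 3431/22) = 1/(-12783/22) = -22/12783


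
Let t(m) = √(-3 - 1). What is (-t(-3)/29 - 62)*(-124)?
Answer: 7688 + 248*I/29 ≈ 7688.0 + 8.5517*I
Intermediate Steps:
t(m) = 2*I (t(m) = √(-4) = 2*I)
(-t(-3)/29 - 62)*(-124) = (-2*I/29 - 62)*(-124) = (-62 - 2*I/29)*(-124) = 7688 + 248*I/29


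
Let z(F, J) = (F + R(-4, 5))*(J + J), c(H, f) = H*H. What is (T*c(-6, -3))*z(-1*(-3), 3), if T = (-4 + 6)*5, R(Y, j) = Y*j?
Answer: -36720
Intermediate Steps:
c(H, f) = H²
T = 10 (T = 2*5 = 10)
z(F, J) = 2*J*(-20 + F) (z(F, J) = (F - 4*5)*(J + J) = (F - 20)*(2*J) = (-20 + F)*(2*J) = 2*J*(-20 + F))
(T*c(-6, -3))*z(-1*(-3), 3) = (10*(-6)²)*(2*3*(-20 - 1*(-3))) = (10*36)*(2*3*(-20 + 3)) = 360*(2*3*(-17)) = 360*(-102) = -36720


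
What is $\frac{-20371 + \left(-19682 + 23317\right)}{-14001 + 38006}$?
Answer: $- \frac{16736}{24005} \approx -0.69719$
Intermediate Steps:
$\frac{-20371 + \left(-19682 + 23317\right)}{-14001 + 38006} = \frac{-20371 + 3635}{24005} = \left(-16736\right) \frac{1}{24005} = - \frac{16736}{24005}$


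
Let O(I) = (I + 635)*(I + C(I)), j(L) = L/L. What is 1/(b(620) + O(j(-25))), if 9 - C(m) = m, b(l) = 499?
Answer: 1/6223 ≈ 0.00016069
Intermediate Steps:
j(L) = 1
C(m) = 9 - m
O(I) = 5715 + 9*I (O(I) = (I + 635)*(I + (9 - I)) = (635 + I)*9 = 5715 + 9*I)
1/(b(620) + O(j(-25))) = 1/(499 + (5715 + 9*1)) = 1/(499 + (5715 + 9)) = 1/(499 + 5724) = 1/6223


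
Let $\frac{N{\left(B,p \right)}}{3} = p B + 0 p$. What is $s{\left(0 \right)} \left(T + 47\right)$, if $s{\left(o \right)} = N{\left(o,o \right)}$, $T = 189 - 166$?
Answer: $0$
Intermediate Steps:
$T = 23$ ($T = 189 - 166 = 23$)
$N{\left(B,p \right)} = 3 B p$ ($N{\left(B,p \right)} = 3 \left(p B + 0 p\right) = 3 \left(B p + 0\right) = 3 B p$)
$s{\left(o \right)} = 3 o^{2}$ ($s{\left(o \right)} = 3 o o = 3 o^{2}$)
$s{\left(0 \right)} \left(T + 47\right) = 3 \cdot 0^{2} \left(23 + 47\right) = 3 \cdot 0 \cdot 70 = 0 \cdot 70 = 0$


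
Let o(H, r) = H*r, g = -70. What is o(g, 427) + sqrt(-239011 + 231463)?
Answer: -29890 + 2*I*sqrt(1887) ≈ -29890.0 + 86.879*I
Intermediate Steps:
o(g, 427) + sqrt(-239011 + 231463) = -70*427 + sqrt(-239011 + 231463) = -29890 + sqrt(-7548) = -29890 + 2*I*sqrt(1887)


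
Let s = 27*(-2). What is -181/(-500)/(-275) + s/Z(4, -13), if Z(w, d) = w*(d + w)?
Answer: 206069/137500 ≈ 1.4987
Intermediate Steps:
s = -54
-181/(-500)/(-275) + s/Z(4, -13) = -181/(-500)/(-275) - 54*1/(4*(-13 + 4)) = -181*(-1/500)*(-1/275) - 54/(4*(-9)) = (181/500)*(-1/275) - 54/(-36) = -181/137500 - 54*(-1/36) = -181/137500 + 3/2 = 206069/137500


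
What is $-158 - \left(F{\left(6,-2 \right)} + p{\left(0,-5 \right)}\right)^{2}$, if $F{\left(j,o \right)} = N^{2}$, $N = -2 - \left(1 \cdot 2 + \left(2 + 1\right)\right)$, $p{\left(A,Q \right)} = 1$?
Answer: $-2658$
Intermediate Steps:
$N = -7$ ($N = -2 - \left(2 + 3\right) = -2 - 5 = -7$)
$F{\left(j,o \right)} = 49$ ($F{\left(j,o \right)} = \left(-7\right)^{2} = 49$)
$-158 - \left(F{\left(6,-2 \right)} + p{\left(0,-5 \right)}\right)^{2} = -158 - \left(49 + 1\right)^{2} = -158 - 50^{2} = -158 - 2500 = -2658$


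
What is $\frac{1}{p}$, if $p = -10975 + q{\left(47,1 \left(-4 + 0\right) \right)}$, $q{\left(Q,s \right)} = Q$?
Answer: $- \frac{1}{10928} \approx -9.1508 \cdot 10^{-5}$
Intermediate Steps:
$p = -10928$ ($p = -10975 + 47 = -10928$)
$\frac{1}{p} = \frac{1}{-10928} = - \frac{1}{10928}$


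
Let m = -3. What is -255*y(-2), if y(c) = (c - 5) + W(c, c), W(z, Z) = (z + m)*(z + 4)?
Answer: 4335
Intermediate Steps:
W(z, Z) = (-3 + z)*(4 + z) (W(z, Z) = (z - 3)*(z + 4) = (-3 + z)*(4 + z))
y(c) = -17 + c**2 + 2*c (y(c) = (c - 5) + (-12 + c + c**2) = (-5 + c) + (-12 + c + c**2) = -17 + c**2 + 2*c)
-255*y(-2) = -255*(-17 + (-2)**2 + 2*(-2)) = -255*(-17 + 4 - 4) = -255*(-17) = 4335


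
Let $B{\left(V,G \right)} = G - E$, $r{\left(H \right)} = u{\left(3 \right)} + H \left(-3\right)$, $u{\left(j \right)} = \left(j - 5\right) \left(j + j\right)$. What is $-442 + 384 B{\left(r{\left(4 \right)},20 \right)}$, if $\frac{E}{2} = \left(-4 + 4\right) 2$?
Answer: $7238$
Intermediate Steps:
$u{\left(j \right)} = 2 j \left(-5 + j\right)$ ($u{\left(j \right)} = \left(-5 + j\right) 2 j = 2 j \left(-5 + j\right)$)
$E = 0$ ($E = 2 \left(-4 + 4\right) 2 = 2 \cdot 0 \cdot 2 = 2 \cdot 0 = 0$)
$r{\left(H \right)} = -12 - 3 H$ ($r{\left(H \right)} = 2 \cdot 3 \left(-5 + 3\right) + H \left(-3\right) = 2 \cdot 3 \left(-2\right) - 3 H = -12 - 3 H$)
$B{\left(V,G \right)} = G$ ($B{\left(V,G \right)} = G - 0 = G + 0 = G$)
$-442 + 384 B{\left(r{\left(4 \right)},20 \right)} = -442 + 384 \cdot 20 = -442 + 7680 = 7238$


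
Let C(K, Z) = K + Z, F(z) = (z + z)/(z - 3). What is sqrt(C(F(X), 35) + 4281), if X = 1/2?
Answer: sqrt(107890)/5 ≈ 65.693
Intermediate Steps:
X = 1/2 ≈ 0.50000
F(z) = 2*z/(-3 + z) (F(z) = (2*z)/(-3 + z) = 2*z/(-3 + z))
sqrt(C(F(X), 35) + 4281) = sqrt((2*(1/2)/(-3 + 1/2) + 35) + 4281) = sqrt((2*(1/2)/(-5/2) + 35) + 4281) = sqrt((2*(1/2)*(-2/5) + 35) + 4281) = sqrt((-2/5 + 35) + 4281) = sqrt(173/5 + 4281) = sqrt(21578/5) = sqrt(107890)/5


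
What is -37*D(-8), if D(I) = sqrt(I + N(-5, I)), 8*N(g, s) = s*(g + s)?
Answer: -37*sqrt(5) ≈ -82.734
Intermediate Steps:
N(g, s) = s*(g + s)/8 (N(g, s) = (s*(g + s))/8 = s*(g + s)/8)
D(I) = sqrt(I + I*(-5 + I)/8)
-37*D(-8) = -37*sqrt(2)*sqrt(-8*(3 - 8))/4 = -37*sqrt(2)*sqrt(-8*(-5))/4 = -37*sqrt(2)*sqrt(40)/4 = -37*sqrt(2)*2*sqrt(10)/4 = -37*sqrt(5)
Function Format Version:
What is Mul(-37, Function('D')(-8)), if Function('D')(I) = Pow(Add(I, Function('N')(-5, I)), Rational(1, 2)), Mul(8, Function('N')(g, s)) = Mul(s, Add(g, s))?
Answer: Mul(-37, Pow(5, Rational(1, 2))) ≈ -82.734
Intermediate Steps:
Function('N')(g, s) = Mul(Rational(1, 8), s, Add(g, s)) (Function('N')(g, s) = Mul(Rational(1, 8), Mul(s, Add(g, s))) = Mul(Rational(1, 8), s, Add(g, s)))
Function('D')(I) = Pow(Add(I, Mul(Rational(1, 8), I, Add(-5, I))), Rational(1, 2))
Mul(-37, Function('D')(-8)) = Mul(-37, Mul(Rational(1, 4), Pow(2, Rational(1, 2)), Pow(Mul(-8, Add(3, -8)), Rational(1, 2)))) = Mul(-37, Mul(Rational(1, 4), Pow(2, Rational(1, 2)), Pow(Mul(-8, -5), Rational(1, 2)))) = Mul(-37, Mul(Rational(1, 4), Pow(2, Rational(1, 2)), Pow(40, Rational(1, 2)))) = Mul(-37, Mul(Rational(1, 4), Pow(2, Rational(1, 2)), Mul(2, Pow(10, Rational(1, 2))))) = Mul(-37, Pow(5, Rational(1, 2)))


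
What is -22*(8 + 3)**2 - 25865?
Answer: -28527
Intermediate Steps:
-22*(8 + 3)**2 - 25865 = -22*11**2 - 25865 = -22*121 - 25865 = -2662 - 25865 = -28527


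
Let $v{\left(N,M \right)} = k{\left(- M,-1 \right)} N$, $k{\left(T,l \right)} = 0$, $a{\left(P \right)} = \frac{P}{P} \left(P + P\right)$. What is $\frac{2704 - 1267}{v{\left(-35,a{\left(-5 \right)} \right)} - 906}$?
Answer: $- \frac{479}{302} \approx -1.5861$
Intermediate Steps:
$a{\left(P \right)} = 2 P$ ($a{\left(P \right)} = 1 \cdot 2 P = 2 P$)
$v{\left(N,M \right)} = 0$ ($v{\left(N,M \right)} = 0 N = 0$)
$\frac{2704 - 1267}{v{\left(-35,a{\left(-5 \right)} \right)} - 906} = \frac{2704 - 1267}{0 - 906} = \frac{1437}{-906} = 1437 \left(- \frac{1}{906}\right) = - \frac{479}{302}$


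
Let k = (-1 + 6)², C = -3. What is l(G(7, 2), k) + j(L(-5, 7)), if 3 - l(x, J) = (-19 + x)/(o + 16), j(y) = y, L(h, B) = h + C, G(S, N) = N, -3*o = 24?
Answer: -23/8 ≈ -2.8750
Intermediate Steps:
o = -8 (o = -⅓*24 = -8)
L(h, B) = -3 + h (L(h, B) = h - 3 = -3 + h)
k = 25 (k = 5² = 25)
l(x, J) = 43/8 - x/8 (l(x, J) = 3 - (-19 + x)/(-8 + 16) = 3 - (-19 + x)/8 = 3 - (-19/8 + x/8) = 3 + (19/8 - x/8) = 43/8 - x/8)
l(G(7, 2), k) + j(L(-5, 7)) = (43/8 - ⅛*2) + (-3 - 5) = (43/8 - ¼) - 8 = 41/8 - 8 = -23/8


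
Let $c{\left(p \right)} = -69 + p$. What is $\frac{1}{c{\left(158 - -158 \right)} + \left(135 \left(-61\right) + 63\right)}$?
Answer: $- \frac{1}{7925} \approx -0.00012618$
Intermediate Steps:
$\frac{1}{c{\left(158 - -158 \right)} + \left(135 \left(-61\right) + 63\right)} = \frac{1}{\left(-69 + \left(158 - -158\right)\right) + \left(135 \left(-61\right) + 63\right)} = \frac{1}{\left(-69 + \left(158 + 158\right)\right) + \left(-8235 + 63\right)} = \frac{1}{\left(-69 + 316\right) - 8172} = \frac{1}{247 - 8172} = \frac{1}{-7925} = - \frac{1}{7925}$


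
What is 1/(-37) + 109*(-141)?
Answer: -568654/37 ≈ -15369.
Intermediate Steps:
1/(-37) + 109*(-141) = -1/37 - 15369 = -568654/37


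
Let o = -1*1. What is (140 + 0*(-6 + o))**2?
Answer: 19600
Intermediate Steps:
o = -1
(140 + 0*(-6 + o))**2 = (140 + 0*(-6 - 1))**2 = (140 + 0*(-7))**2 = (140 + 0)**2 = 140**2 = 19600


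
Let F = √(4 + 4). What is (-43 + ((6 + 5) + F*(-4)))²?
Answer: 1152 + 512*√2 ≈ 1876.1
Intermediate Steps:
F = 2*√2 (F = √8 = 2*√2 ≈ 2.8284)
(-43 + ((6 + 5) + F*(-4)))² = (-43 + ((6 + 5) + (2*√2)*(-4)))² = (-43 + (11 - 8*√2))² = (-32 - 8*√2)²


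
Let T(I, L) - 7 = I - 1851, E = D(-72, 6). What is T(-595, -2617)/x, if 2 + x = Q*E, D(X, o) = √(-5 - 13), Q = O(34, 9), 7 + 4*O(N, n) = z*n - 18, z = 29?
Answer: 2439/31331 + 431703*I*√2/62662 ≈ 0.077846 + 9.7431*I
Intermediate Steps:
O(N, n) = -25/4 + 29*n/4 (O(N, n) = -7/4 + (29*n - 18)/4 = -7/4 + (-18 + 29*n)/4 = -7/4 + (-9/2 + 29*n/4) = -25/4 + 29*n/4)
Q = 59 (Q = -25/4 + (29/4)*9 = -25/4 + 261/4 = 59)
D(X, o) = 3*I*√2 (D(X, o) = √(-18) = 3*I*√2)
E = 3*I*√2 ≈ 4.2426*I
T(I, L) = -1844 + I (T(I, L) = 7 + (I - 1851) = 7 + (-1851 + I) = -1844 + I)
x = -2 + 177*I*√2 (x = -2 + 59*(3*I*√2) = -2 + 177*I*√2 ≈ -2.0 + 250.32*I)
T(-595, -2617)/x = (-1844 - 595)/(-2 + 177*I*√2) = -2439/(-2 + 177*I*√2)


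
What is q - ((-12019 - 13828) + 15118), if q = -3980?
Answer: 6749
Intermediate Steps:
q - ((-12019 - 13828) + 15118) = -3980 - ((-12019 - 13828) + 15118) = -3980 - (-25847 + 15118) = -3980 - 1*(-10729) = -3980 + 10729 = 6749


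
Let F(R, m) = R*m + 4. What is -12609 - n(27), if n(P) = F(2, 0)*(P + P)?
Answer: -12825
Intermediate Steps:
F(R, m) = 4 + R*m
n(P) = 8*P (n(P) = (4 + 2*0)*(P + P) = (4 + 0)*(2*P) = 4*(2*P) = 8*P)
-12609 - n(27) = -12609 - 8*27 = -12609 - 1*216 = -12609 - 216 = -12825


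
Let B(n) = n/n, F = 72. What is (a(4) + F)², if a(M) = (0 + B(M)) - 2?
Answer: 5041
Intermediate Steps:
B(n) = 1
a(M) = -1 (a(M) = (0 + 1) - 2 = 1 - 2 = -1)
(a(4) + F)² = (-1 + 72)² = 71² = 5041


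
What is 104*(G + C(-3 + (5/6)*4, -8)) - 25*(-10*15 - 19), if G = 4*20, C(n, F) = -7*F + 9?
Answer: 19305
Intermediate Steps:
C(n, F) = 9 - 7*F
G = 80
104*(G + C(-3 + (5/6)*4, -8)) - 25*(-10*15 - 19) = 104*(80 + (9 - 7*(-8))) - 25*(-10*15 - 19) = 104*(80 + (9 + 56)) - 25*(-150 - 19) = 104*(80 + 65) - 25*(-169) = 104*145 - 1*(-4225) = 15080 + 4225 = 19305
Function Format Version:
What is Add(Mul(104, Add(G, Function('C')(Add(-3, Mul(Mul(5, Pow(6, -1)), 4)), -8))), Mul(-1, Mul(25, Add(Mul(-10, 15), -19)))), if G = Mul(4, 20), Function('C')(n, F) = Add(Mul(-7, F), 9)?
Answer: 19305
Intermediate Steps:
Function('C')(n, F) = Add(9, Mul(-7, F))
G = 80
Add(Mul(104, Add(G, Function('C')(Add(-3, Mul(Mul(5, Pow(6, -1)), 4)), -8))), Mul(-1, Mul(25, Add(Mul(-10, 15), -19)))) = Add(Mul(104, Add(80, Add(9, Mul(-7, -8)))), Mul(-1, Mul(25, Add(Mul(-10, 15), -19)))) = Add(Mul(104, Add(80, Add(9, 56))), Mul(-1, Mul(25, Add(-150, -19)))) = Add(Mul(104, Add(80, 65)), Mul(-1, Mul(25, -169))) = Add(Mul(104, 145), Mul(-1, -4225)) = Add(15080, 4225) = 19305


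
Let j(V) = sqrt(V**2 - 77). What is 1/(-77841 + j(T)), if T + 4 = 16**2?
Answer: -77841/6059157854 - sqrt(63427)/6059157854 ≈ -1.2888e-5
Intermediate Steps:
T = 252 (T = -4 + 16**2 = -4 + 256 = 252)
j(V) = sqrt(-77 + V**2)
1/(-77841 + j(T)) = 1/(-77841 + sqrt(-77 + 252**2)) = 1/(-77841 + sqrt(-77 + 63504)) = 1/(-77841 + sqrt(63427))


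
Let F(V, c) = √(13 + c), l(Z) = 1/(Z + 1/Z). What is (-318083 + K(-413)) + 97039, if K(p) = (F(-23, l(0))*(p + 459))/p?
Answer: -221044 - 46*√13/413 ≈ -2.2104e+5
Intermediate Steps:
K(p) = √13*(459 + p)/p (K(p) = (√(13 + 0/(1 + 0²))*(p + 459))/p = (√(13 + 0/(1 + 0))*(459 + p))/p = (√(13 + 0/1)*(459 + p))/p = (√(13 + 0*1)*(459 + p))/p = (√(13 + 0)*(459 + p))/p = (√13*(459 + p))/p = √13*(459 + p)/p)
(-318083 + K(-413)) + 97039 = (-318083 + √13*(459 - 413)/(-413)) + 97039 = (-318083 + √13*(-1/413)*46) + 97039 = (-318083 - 46*√13/413) + 97039 = -221044 - 46*√13/413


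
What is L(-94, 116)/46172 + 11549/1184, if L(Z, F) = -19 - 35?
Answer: 133294123/13666912 ≈ 9.7531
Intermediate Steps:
L(Z, F) = -54
L(-94, 116)/46172 + 11549/1184 = -54/46172 + 11549/1184 = -54*1/46172 + 11549*(1/1184) = -27/23086 + 11549/1184 = 133294123/13666912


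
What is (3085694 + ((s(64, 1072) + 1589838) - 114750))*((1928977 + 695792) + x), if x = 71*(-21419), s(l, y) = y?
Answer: 5036378053080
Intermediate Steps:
x = -1520749
(3085694 + ((s(64, 1072) + 1589838) - 114750))*((1928977 + 695792) + x) = (3085694 + ((1072 + 1589838) - 114750))*((1928977 + 695792) - 1520749) = (3085694 + (1590910 - 114750))*(2624769 - 1520749) = (3085694 + 1476160)*1104020 = 4561854*1104020 = 5036378053080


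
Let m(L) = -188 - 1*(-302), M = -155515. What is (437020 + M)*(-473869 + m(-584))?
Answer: -133364401275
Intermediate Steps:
m(L) = 114 (m(L) = -188 + 302 = 114)
(437020 + M)*(-473869 + m(-584)) = (437020 - 155515)*(-473869 + 114) = 281505*(-473755) = -133364401275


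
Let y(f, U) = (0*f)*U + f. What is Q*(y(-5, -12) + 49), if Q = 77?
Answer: 3388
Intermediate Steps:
y(f, U) = f (y(f, U) = 0*U + f = 0 + f = f)
Q*(y(-5, -12) + 49) = 77*(-5 + 49) = 77*44 = 3388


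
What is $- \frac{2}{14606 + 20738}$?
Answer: $- \frac{1}{17672} \approx -5.6587 \cdot 10^{-5}$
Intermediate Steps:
$- \frac{2}{14606 + 20738} = - \frac{2}{35344} = \left(-2\right) \frac{1}{35344} = - \frac{1}{17672}$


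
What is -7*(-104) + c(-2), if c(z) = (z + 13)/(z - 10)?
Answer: 8725/12 ≈ 727.08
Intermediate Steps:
c(z) = (13 + z)/(-10 + z)
-7*(-104) + c(-2) = -7*(-104) + (13 - 2)/(-10 - 2) = 728 + 11/(-12) = 728 - 1/12*11 = 728 - 11/12 = 8725/12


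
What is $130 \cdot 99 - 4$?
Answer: $12866$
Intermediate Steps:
$130 \cdot 99 - 4 = 12870 - 4 = 12866$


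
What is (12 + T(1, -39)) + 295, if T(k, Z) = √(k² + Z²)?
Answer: 307 + √1522 ≈ 346.01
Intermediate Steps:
T(k, Z) = √(Z² + k²)
(12 + T(1, -39)) + 295 = (12 + √((-39)² + 1²)) + 295 = (12 + √(1521 + 1)) + 295 = (12 + √1522) + 295 = 307 + √1522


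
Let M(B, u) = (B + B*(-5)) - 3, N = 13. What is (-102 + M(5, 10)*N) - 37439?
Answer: -37840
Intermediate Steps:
M(B, u) = -3 - 4*B (M(B, u) = (B - 5*B) - 3 = -4*B - 3 = -3 - 4*B)
(-102 + M(5, 10)*N) - 37439 = (-102 + (-3 - 4*5)*13) - 37439 = (-102 + (-3 - 20)*13) - 37439 = (-102 - 23*13) - 37439 = (-102 - 299) - 37439 = -401 - 37439 = -37840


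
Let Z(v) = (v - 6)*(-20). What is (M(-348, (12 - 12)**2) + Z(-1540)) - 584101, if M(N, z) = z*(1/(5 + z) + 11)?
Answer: -553181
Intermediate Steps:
Z(v) = 120 - 20*v (Z(v) = (-6 + v)*(-20) = 120 - 20*v)
M(N, z) = z*(11 + 1/(5 + z))
(M(-348, (12 - 12)**2) + Z(-1540)) - 584101 = ((12 - 12)**2*(56 + 11*(12 - 12)**2)/(5 + (12 - 12)**2) + (120 - 20*(-1540))) - 584101 = (0**2*(56 + 11*0**2)/(5 + 0**2) + (120 + 30800)) - 584101 = (0*(56 + 11*0)/(5 + 0) + 30920) - 584101 = (0*(56 + 0)/5 + 30920) - 584101 = (0*(1/5)*56 + 30920) - 584101 = (0 + 30920) - 584101 = 30920 - 584101 = -553181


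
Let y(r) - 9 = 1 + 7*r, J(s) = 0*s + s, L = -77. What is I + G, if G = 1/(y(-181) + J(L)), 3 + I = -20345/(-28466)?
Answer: -21702292/9493411 ≈ -2.2860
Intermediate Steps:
I = -65053/28466 (I = -3 - 20345/(-28466) = -3 - 20345*(-1/28466) = -3 + 20345/28466 = -65053/28466 ≈ -2.2853)
J(s) = s (J(s) = 0 + s = s)
y(r) = 10 + 7*r (y(r) = 9 + (1 + 7*r) = 10 + 7*r)
G = -1/1334 (G = 1/((10 + 7*(-181)) - 77) = 1/((10 - 1267) - 77) = 1/(-1257 - 77) = 1/(-1334) = -1/1334 ≈ -0.00074963)
I + G = -65053/28466 - 1/1334 = -21702292/9493411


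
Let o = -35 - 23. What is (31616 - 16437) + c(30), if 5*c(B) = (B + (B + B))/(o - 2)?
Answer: 151787/10 ≈ 15179.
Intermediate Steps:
o = -58
c(B) = -B/100 (c(B) = ((B + (B + B))/(-58 - 2))/5 = ((B + 2*B)/(-60))/5 = ((3*B)*(-1/60))/5 = (-B/20)/5 = -B/100)
(31616 - 16437) + c(30) = (31616 - 16437) - 1/100*30 = 15179 - 3/10 = 151787/10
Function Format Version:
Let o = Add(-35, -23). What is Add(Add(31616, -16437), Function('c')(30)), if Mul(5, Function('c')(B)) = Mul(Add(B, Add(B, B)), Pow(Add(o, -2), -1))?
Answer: Rational(151787, 10) ≈ 15179.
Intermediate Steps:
o = -58
Function('c')(B) = Mul(Rational(-1, 100), B) (Function('c')(B) = Mul(Rational(1, 5), Mul(Add(B, Add(B, B)), Pow(Add(-58, -2), -1))) = Mul(Rational(1, 5), Mul(Add(B, Mul(2, B)), Pow(-60, -1))) = Mul(Rational(1, 5), Mul(Mul(3, B), Rational(-1, 60))) = Mul(Rational(1, 5), Mul(Rational(-1, 20), B)) = Mul(Rational(-1, 100), B))
Add(Add(31616, -16437), Function('c')(30)) = Add(Add(31616, -16437), Mul(Rational(-1, 100), 30)) = Add(15179, Rational(-3, 10)) = Rational(151787, 10)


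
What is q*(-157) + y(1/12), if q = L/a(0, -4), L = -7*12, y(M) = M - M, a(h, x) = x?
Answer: -3297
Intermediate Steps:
y(M) = 0
L = -84
q = 21 (q = -84/(-4) = -84*(-¼) = 21)
q*(-157) + y(1/12) = 21*(-157) + 0 = -3297 + 0 = -3297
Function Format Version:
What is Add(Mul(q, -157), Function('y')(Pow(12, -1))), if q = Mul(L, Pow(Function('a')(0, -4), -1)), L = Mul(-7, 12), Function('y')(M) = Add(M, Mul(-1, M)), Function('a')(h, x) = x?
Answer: -3297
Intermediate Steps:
Function('y')(M) = 0
L = -84
q = 21 (q = Mul(-84, Pow(-4, -1)) = Mul(-84, Rational(-1, 4)) = 21)
Add(Mul(q, -157), Function('y')(Pow(12, -1))) = Add(Mul(21, -157), 0) = Add(-3297, 0) = -3297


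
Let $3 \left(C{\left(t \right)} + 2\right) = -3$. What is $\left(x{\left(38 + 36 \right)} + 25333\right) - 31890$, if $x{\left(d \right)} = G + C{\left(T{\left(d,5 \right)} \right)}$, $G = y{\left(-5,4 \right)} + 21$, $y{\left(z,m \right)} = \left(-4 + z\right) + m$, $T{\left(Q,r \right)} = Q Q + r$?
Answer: $-6544$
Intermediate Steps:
$T{\left(Q,r \right)} = r + Q^{2}$ ($T{\left(Q,r \right)} = Q^{2} + r = r + Q^{2}$)
$C{\left(t \right)} = -3$ ($C{\left(t \right)} = -2 + \frac{1}{3} \left(-3\right) = -2 - 1 = -3$)
$y{\left(z,m \right)} = -4 + m + z$
$G = 16$ ($G = \left(-4 + 4 - 5\right) + 21 = -5 + 21 = 16$)
$x{\left(d \right)} = 13$ ($x{\left(d \right)} = 16 - 3 = 13$)
$\left(x{\left(38 + 36 \right)} + 25333\right) - 31890 = \left(13 + 25333\right) - 31890 = 25346 - 31890 = -6544$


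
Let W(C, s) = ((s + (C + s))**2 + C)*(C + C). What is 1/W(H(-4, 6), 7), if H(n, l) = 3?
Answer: 1/1752 ≈ 0.00057078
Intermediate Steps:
W(C, s) = 2*C*(C + (C + 2*s)**2) (W(C, s) = ((C + 2*s)**2 + C)*(2*C) = (C + (C + 2*s)**2)*(2*C) = 2*C*(C + (C + 2*s)**2))
1/W(H(-4, 6), 7) = 1/(2*3*(3 + (3 + 2*7)**2)) = 1/(2*3*(3 + (3 + 14)**2)) = 1/(2*3*(3 + 17**2)) = 1/(2*3*(3 + 289)) = 1/(2*3*292) = 1/1752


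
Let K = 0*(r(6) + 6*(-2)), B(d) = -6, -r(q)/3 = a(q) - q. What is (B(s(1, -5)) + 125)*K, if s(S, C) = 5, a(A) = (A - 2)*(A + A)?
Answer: 0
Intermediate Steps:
a(A) = 2*A*(-2 + A) (a(A) = (-2 + A)*(2*A) = 2*A*(-2 + A))
r(q) = 3*q - 6*q*(-2 + q) (r(q) = -3*(2*q*(-2 + q) - q) = -3*(-q + 2*q*(-2 + q)) = 3*q - 6*q*(-2 + q))
K = 0 (K = 0*(3*6*(5 - 2*6) + 6*(-2)) = 0*(3*6*(5 - 12) - 12) = 0*(3*6*(-7) - 12) = 0*(-126 - 12) = 0*(-138) = 0)
(B(s(1, -5)) + 125)*K = (-6 + 125)*0 = 119*0 = 0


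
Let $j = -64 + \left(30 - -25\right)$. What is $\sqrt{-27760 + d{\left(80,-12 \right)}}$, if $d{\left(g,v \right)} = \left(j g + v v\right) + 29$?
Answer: $i \sqrt{28307} \approx 168.25 i$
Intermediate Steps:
$j = -9$ ($j = -64 + \left(30 + 25\right) = -64 + 55 = -9$)
$d{\left(g,v \right)} = 29 + v^{2} - 9 g$ ($d{\left(g,v \right)} = \left(- 9 g + v v\right) + 29 = \left(- 9 g + v^{2}\right) + 29 = \left(v^{2} - 9 g\right) + 29 = 29 + v^{2} - 9 g$)
$\sqrt{-27760 + d{\left(80,-12 \right)}} = \sqrt{-27760 + \left(29 + \left(-12\right)^{2} - 720\right)} = \sqrt{-27760 + \left(29 + 144 - 720\right)} = \sqrt{-27760 - 547} = \sqrt{-28307} = i \sqrt{28307}$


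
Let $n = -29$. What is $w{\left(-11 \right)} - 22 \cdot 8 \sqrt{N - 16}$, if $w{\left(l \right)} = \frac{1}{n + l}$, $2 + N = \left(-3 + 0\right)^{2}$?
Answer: $- \frac{1}{40} - 528 i \approx -0.025 - 528.0 i$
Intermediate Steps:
$N = 7$ ($N = -2 + \left(-3 + 0\right)^{2} = -2 + \left(-3\right)^{2} = -2 + 9 = 7$)
$w{\left(l \right)} = \frac{1}{-29 + l}$
$w{\left(-11 \right)} - 22 \cdot 8 \sqrt{N - 16} = \frac{1}{-29 - 11} - 22 \cdot 8 \sqrt{7 - 16} = \frac{1}{-40} - 176 \sqrt{-9} = - \frac{1}{40} - 176 \cdot 3 i = - \frac{1}{40} - 528 i$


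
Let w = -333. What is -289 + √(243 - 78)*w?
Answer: -289 - 333*√165 ≈ -4566.5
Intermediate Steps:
-289 + √(243 - 78)*w = -289 + √(243 - 78)*(-333) = -289 + √165*(-333) = -289 - 333*√165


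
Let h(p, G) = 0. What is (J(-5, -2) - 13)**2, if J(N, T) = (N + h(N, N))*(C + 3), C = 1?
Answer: 1089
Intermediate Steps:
J(N, T) = 4*N (J(N, T) = (N + 0)*(1 + 3) = N*4 = 4*N)
(J(-5, -2) - 13)**2 = (4*(-5) - 13)**2 = (-20 - 13)**2 = (-33)**2 = 1089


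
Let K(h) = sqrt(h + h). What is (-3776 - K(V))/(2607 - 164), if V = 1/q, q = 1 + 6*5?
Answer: -3776/2443 - sqrt(62)/75733 ≈ -1.5457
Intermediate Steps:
q = 31 (q = 1 + 30 = 31)
V = 1/31 ≈ 0.032258
K(h) = sqrt(2)*sqrt(h) (K(h) = sqrt(2*h) = sqrt(2)*sqrt(h))
(-3776 - K(V))/(2607 - 164) = (-3776 - sqrt(2)*sqrt(1/31))/(2607 - 164) = (-3776 - sqrt(2)*sqrt(31)/31)/2443 = (-3776 - sqrt(62)/31)*(1/2443) = -3776/2443 - sqrt(62)/75733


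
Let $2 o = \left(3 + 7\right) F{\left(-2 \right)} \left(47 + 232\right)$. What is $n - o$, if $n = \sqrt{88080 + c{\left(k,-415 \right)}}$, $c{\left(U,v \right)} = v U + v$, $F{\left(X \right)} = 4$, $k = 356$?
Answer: $-5580 + 15 i \sqrt{267} \approx -5580.0 + 245.1 i$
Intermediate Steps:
$c{\left(U,v \right)} = v + U v$ ($c{\left(U,v \right)} = U v + v = v + U v$)
$n = 15 i \sqrt{267}$ ($n = \sqrt{88080 - 415 \left(1 + 356\right)} = \sqrt{88080 - 148155} = \sqrt{-60075} = 15 i \sqrt{267} \approx 245.1 i$)
$o = 5580$ ($o = \frac{\left(3 + 7\right) 4 \left(47 + 232\right)}{2} = \frac{10 \cdot 4 \cdot 279}{2} = \frac{40 \cdot 279}{2} = \frac{1}{2} \cdot 11160 = 5580$)
$n - o = 15 i \sqrt{267} - 5580 = -5580 + 15 i \sqrt{267}$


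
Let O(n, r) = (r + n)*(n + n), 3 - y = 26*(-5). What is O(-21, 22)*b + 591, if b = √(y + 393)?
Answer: 591 - 42*√526 ≈ -372.26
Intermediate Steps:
y = 133 (y = 3 - 26*(-5) = 3 - 1*(-130) = 3 + 130 = 133)
b = √526 (b = √(133 + 393) = √526 ≈ 22.935)
O(n, r) = 2*n*(n + r) (O(n, r) = (n + r)*(2*n) = 2*n*(n + r))
O(-21, 22)*b + 591 = (2*(-21)*(-21 + 22))*√526 + 591 = (2*(-21)*1)*√526 + 591 = -42*√526 + 591 = 591 - 42*√526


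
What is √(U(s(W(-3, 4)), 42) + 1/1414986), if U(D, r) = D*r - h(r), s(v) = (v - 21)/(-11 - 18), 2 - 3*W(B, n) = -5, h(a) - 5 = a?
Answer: 19*I*√93126574872210/41034594 ≈ 4.4683*I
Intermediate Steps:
h(a) = 5 + a
W(B, n) = 7/3 (W(B, n) = ⅔ - ⅓*(-5) = ⅔ + 5/3 = 7/3)
s(v) = 21/29 - v/29 (s(v) = (-21 + v)/(-29) = (-21 + v)*(-1/29) = 21/29 - v/29)
U(D, r) = -5 - r + D*r (U(D, r) = D*r - (5 + r) = D*r + (-5 - r) = -5 - r + D*r)
√(U(s(W(-3, 4)), 42) + 1/1414986) = √((-5 - 1*42 + (21/29 - 1/29*7/3)*42) + 1/1414986) = √((-5 - 42 + (21/29 - 7/87)*42) + 1/1414986) = √((-5 - 42 + (56/87)*42) + 1/1414986) = √((-5 - 42 + 784/29) + 1/1414986) = √(-579/29 + 1/1414986) = √(-819276865/41034594) = 19*I*√93126574872210/41034594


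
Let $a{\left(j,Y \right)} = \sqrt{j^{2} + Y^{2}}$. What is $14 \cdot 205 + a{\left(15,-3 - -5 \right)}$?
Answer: $2870 + \sqrt{229} \approx 2885.1$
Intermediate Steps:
$a{\left(j,Y \right)} = \sqrt{Y^{2} + j^{2}}$
$14 \cdot 205 + a{\left(15,-3 - -5 \right)} = 14 \cdot 205 + \sqrt{\left(-3 - -5\right)^{2} + 15^{2}} = 2870 + \sqrt{\left(-3 + 5\right)^{2} + 225} = 2870 + \sqrt{2^{2} + 225} = 2870 + \sqrt{4 + 225} = 2870 + \sqrt{229}$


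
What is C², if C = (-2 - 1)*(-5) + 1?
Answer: 256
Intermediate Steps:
C = 16 (C = -3*(-5) + 1 = 15 + 1 = 16)
C² = 16² = 256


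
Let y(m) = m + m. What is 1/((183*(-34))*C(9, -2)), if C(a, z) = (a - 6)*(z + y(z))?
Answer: 1/111996 ≈ 8.9289e-6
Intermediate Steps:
y(m) = 2*m
C(a, z) = 3*z*(-6 + a) (C(a, z) = (a - 6)*(z + 2*z) = (-6 + a)*(3*z) = 3*z*(-6 + a))
1/((183*(-34))*C(9, -2)) = 1/((183*(-34))*(3*(-2)*(-6 + 9))) = 1/(-18666*(-2)*3) = 1/(-6222*(-18)) = 1/111996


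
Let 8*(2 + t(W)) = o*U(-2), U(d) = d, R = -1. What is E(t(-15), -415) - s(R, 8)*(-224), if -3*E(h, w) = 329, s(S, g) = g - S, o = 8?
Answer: 5719/3 ≈ 1906.3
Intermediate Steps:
t(W) = -4 (t(W) = -2 + (8*(-2))/8 = -2 + (⅛)*(-16) = -2 - 2 = -4)
E(h, w) = -329/3 (E(h, w) = -⅓*329 = -329/3)
E(t(-15), -415) - s(R, 8)*(-224) = -329/3 - (8 - 1*(-1))*(-224) = -329/3 - (8 + 1)*(-224) = -329/3 - 9*(-224) = -329/3 - 1*(-2016) = -329/3 + 2016 = 5719/3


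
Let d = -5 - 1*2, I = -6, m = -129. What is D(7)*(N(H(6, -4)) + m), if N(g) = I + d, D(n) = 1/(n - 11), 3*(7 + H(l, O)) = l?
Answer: 71/2 ≈ 35.500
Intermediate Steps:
H(l, O) = -7 + l/3
D(n) = 1/(-11 + n)
d = -7 (d = -5 - 2 = -7)
N(g) = -13 (N(g) = -6 - 7 = -13)
D(7)*(N(H(6, -4)) + m) = (-13 - 129)/(-11 + 7) = -142/(-4) = -¼*(-142) = 71/2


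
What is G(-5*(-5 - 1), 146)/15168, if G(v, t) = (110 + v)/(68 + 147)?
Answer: 7/163056 ≈ 4.2930e-5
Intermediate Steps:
G(v, t) = 22/43 + v/215 (G(v, t) = (110 + v)/215 = (110 + v)*(1/215) = 22/43 + v/215)
G(-5*(-5 - 1), 146)/15168 = (22/43 + (-5*(-5 - 1))/215)/15168 = (22/43 + (-5*(-6))/215)*(1/15168) = (22/43 + (1/215)*30)*(1/15168) = (22/43 + 6/43)*(1/15168) = (28/43)*(1/15168) = 7/163056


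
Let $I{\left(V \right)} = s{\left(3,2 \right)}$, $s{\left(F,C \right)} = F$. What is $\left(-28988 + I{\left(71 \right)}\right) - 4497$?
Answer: $-33482$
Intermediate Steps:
$I{\left(V \right)} = 3$
$\left(-28988 + I{\left(71 \right)}\right) - 4497 = \left(-28988 + 3\right) - 4497 = -28985 - 4497 = -33482$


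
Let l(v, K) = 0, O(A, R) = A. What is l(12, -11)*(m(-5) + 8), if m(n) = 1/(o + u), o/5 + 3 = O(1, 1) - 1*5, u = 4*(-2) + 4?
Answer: 0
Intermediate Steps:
u = -4 (u = -8 + 4 = -4)
o = -35 (o = -15 + 5*(1 - 1*5) = -15 + 5*(1 - 5) = -15 + 5*(-4) = -15 - 20 = -35)
m(n) = -1/39 (m(n) = 1/(-35 - 4) = 1/(-39) = -1/39)
l(12, -11)*(m(-5) + 8) = 0*(-1/39 + 8) = 0*(311/39) = 0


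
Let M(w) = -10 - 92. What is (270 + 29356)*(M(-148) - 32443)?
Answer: -964178170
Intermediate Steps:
M(w) = -102
(270 + 29356)*(M(-148) - 32443) = (270 + 29356)*(-102 - 32443) = 29626*(-32545) = -964178170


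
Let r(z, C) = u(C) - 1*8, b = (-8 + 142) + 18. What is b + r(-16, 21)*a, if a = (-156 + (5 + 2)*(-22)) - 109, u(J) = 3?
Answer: 2247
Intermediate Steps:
b = 152 (b = 134 + 18 = 152)
r(z, C) = -5 (r(z, C) = 3 - 1*8 = 3 - 8 = -5)
a = -419 (a = (-156 + 7*(-22)) - 109 = (-156 - 154) - 109 = -310 - 109 = -419)
b + r(-16, 21)*a = 152 - 5*(-419) = 152 + 2095 = 2247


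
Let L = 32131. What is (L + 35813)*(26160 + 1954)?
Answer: 1910177616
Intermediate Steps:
(L + 35813)*(26160 + 1954) = (32131 + 35813)*(26160 + 1954) = 67944*28114 = 1910177616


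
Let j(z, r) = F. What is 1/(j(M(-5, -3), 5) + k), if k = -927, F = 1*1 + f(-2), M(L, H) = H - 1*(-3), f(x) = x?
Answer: -1/928 ≈ -0.0010776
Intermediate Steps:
M(L, H) = 3 + H (M(L, H) = H + 3 = 3 + H)
F = -1 (F = 1*1 - 2 = 1 - 2 = -1)
j(z, r) = -1
1/(j(M(-5, -3), 5) + k) = 1/(-1 - 927) = 1/(-928) = -1/928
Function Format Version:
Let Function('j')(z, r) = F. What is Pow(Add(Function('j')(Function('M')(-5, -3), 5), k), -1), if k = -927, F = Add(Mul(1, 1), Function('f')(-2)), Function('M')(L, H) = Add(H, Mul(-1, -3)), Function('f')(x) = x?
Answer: Rational(-1, 928) ≈ -0.0010776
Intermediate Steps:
Function('M')(L, H) = Add(3, H) (Function('M')(L, H) = Add(H, 3) = Add(3, H))
F = -1 (F = Add(Mul(1, 1), -2) = Add(1, -2) = -1)
Function('j')(z, r) = -1
Pow(Add(Function('j')(Function('M')(-5, -3), 5), k), -1) = Pow(Add(-1, -927), -1) = Pow(-928, -1) = Rational(-1, 928)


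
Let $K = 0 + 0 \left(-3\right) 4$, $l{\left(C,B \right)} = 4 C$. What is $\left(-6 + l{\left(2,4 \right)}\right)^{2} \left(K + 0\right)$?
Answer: $0$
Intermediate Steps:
$K = 0$ ($K = 0 + 0 \cdot 4 = 0 + 0 = 0$)
$\left(-6 + l{\left(2,4 \right)}\right)^{2} \left(K + 0\right) = \left(-6 + 4 \cdot 2\right)^{2} \left(0 + 0\right) = \left(-6 + 8\right)^{2} \cdot 0 = 2^{2} \cdot 0 = 4 \cdot 0 = 0$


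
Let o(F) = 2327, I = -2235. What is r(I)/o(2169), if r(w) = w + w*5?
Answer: -13410/2327 ≈ -5.7628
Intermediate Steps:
r(w) = 6*w (r(w) = w + 5*w = 6*w)
r(I)/o(2169) = (6*(-2235))/2327 = -13410*1/2327 = -13410/2327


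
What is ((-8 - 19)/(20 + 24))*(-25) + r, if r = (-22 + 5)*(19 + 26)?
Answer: -32985/44 ≈ -749.66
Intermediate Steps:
r = -765 (r = -17*45 = -765)
((-8 - 19)/(20 + 24))*(-25) + r = ((-8 - 19)/(20 + 24))*(-25) - 765 = -27/44*(-25) - 765 = 675/44 - 765 = -32985/44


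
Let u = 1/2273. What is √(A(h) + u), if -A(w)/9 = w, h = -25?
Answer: √1162471298/2273 ≈ 15.000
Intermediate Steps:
A(w) = -9*w
u = 1/2273 ≈ 0.00043995
√(A(h) + u) = √(-9*(-25) + 1/2273) = √(225 + 1/2273) = √(511426/2273) = √1162471298/2273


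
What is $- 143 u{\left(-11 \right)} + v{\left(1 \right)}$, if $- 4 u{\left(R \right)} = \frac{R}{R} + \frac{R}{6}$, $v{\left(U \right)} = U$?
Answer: $- \frac{691}{24} \approx -28.792$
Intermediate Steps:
$u{\left(R \right)} = - \frac{1}{4} - \frac{R}{24}$ ($u{\left(R \right)} = - \frac{\frac{R}{R} + \frac{R}{6}}{4} = - \frac{1 + R \frac{1}{6}}{4} = - \frac{1 + \frac{R}{6}}{4} = - \frac{1}{4} - \frac{R}{24}$)
$- 143 u{\left(-11 \right)} + v{\left(1 \right)} = - 143 \left(- \frac{1}{4} - - \frac{11}{24}\right) + 1 = - 143 \left(- \frac{1}{4} + \frac{11}{24}\right) + 1 = \left(-143\right) \frac{5}{24} + 1 = - \frac{715}{24} + 1 = - \frac{691}{24}$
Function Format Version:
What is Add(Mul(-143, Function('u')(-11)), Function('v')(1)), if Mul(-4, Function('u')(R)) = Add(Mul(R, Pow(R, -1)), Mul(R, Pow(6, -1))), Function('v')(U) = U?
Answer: Rational(-691, 24) ≈ -28.792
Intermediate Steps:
Function('u')(R) = Add(Rational(-1, 4), Mul(Rational(-1, 24), R)) (Function('u')(R) = Mul(Rational(-1, 4), Add(Mul(R, Pow(R, -1)), Mul(R, Pow(6, -1)))) = Mul(Rational(-1, 4), Add(1, Mul(R, Rational(1, 6)))) = Mul(Rational(-1, 4), Add(1, Mul(Rational(1, 6), R))) = Add(Rational(-1, 4), Mul(Rational(-1, 24), R)))
Add(Mul(-143, Function('u')(-11)), Function('v')(1)) = Add(Mul(-143, Add(Rational(-1, 4), Mul(Rational(-1, 24), -11))), 1) = Add(Mul(-143, Add(Rational(-1, 4), Rational(11, 24))), 1) = Add(Mul(-143, Rational(5, 24)), 1) = Add(Rational(-715, 24), 1) = Rational(-691, 24)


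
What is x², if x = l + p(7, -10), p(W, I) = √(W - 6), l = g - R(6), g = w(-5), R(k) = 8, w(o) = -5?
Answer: 144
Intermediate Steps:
g = -5
l = -13 (l = -5 - 1*8 = -5 - 8 = -13)
p(W, I) = √(-6 + W)
x = -12 (x = -13 + √(-6 + 7) = -13 + √1 = -13 + 1 = -12)
x² = (-12)² = 144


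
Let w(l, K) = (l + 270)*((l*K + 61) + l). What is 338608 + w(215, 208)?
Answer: 22161668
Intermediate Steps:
w(l, K) = (270 + l)*(61 + l + K*l) (w(l, K) = (270 + l)*((K*l + 61) + l) = (270 + l)*((61 + K*l) + l) = (270 + l)*(61 + l + K*l))
338608 + w(215, 208) = 338608 + (16470 + 215**2 + 331*215 + 208*215**2 + 270*208*215) = 338608 + (16470 + 46225 + 71165 + 208*46225 + 12074400) = 338608 + (16470 + 46225 + 71165 + 9614800 + 12074400) = 338608 + 21823060 = 22161668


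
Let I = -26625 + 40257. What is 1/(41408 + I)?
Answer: 1/55040 ≈ 1.8169e-5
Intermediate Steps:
I = 13632
1/(41408 + I) = 1/(41408 + 13632) = 1/55040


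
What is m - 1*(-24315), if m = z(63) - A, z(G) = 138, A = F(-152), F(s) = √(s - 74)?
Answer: 24453 - I*√226 ≈ 24453.0 - 15.033*I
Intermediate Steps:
F(s) = √(-74 + s)
A = I*√226 (A = √(-74 - 152) = √(-226) = I*√226 ≈ 15.033*I)
m = 138 - I*√226 ≈ 138.0 - 15.033*I
m - 1*(-24315) = (138 - I*√226) - 1*(-24315) = (138 - I*√226) + 24315 = 24453 - I*√226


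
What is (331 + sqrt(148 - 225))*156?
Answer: 51636 + 156*I*sqrt(77) ≈ 51636.0 + 1368.9*I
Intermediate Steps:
(331 + sqrt(148 - 225))*156 = (331 + sqrt(-77))*156 = (331 + I*sqrt(77))*156 = 51636 + 156*I*sqrt(77)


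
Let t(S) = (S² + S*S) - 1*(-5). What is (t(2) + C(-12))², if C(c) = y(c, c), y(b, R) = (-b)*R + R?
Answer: 20449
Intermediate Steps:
t(S) = 5 + 2*S² (t(S) = (S² + S²) + 5 = 2*S² + 5 = 5 + 2*S²)
y(b, R) = R - R*b (y(b, R) = -R*b + R = R - R*b)
C(c) = c*(1 - c)
(t(2) + C(-12))² = ((5 + 2*2²) - 12*(1 - 1*(-12)))² = ((5 + 2*4) - 12*(1 + 12))² = ((5 + 8) - 12*13)² = (13 - 156)² = (-143)² = 20449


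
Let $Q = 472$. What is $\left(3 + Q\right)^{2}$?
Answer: $225625$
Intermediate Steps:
$\left(3 + Q\right)^{2} = \left(3 + 472\right)^{2} = 475^{2} = 225625$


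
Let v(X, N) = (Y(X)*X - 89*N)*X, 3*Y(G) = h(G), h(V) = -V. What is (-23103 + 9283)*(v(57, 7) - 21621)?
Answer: 1642686660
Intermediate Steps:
Y(G) = -G/3 (Y(G) = (-G)/3 = -G/3)
v(X, N) = X*(-89*N - X²/3) (v(X, N) = ((-X/3)*X - 89*N)*X = (-X²/3 - 89*N)*X = (-89*N - X²/3)*X = X*(-89*N - X²/3))
(-23103 + 9283)*(v(57, 7) - 21621) = (-23103 + 9283)*(-⅓*57*(57² + 267*7) - 21621) = -13820*(-⅓*57*(3249 + 1869) - 21621) = -13820*(-⅓*57*5118 - 21621) = -13820*(-97242 - 21621) = -13820*(-118863) = 1642686660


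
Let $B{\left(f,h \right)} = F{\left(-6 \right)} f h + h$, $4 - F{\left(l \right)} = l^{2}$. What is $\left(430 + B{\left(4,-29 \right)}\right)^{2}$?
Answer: $16916769$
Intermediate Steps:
$F{\left(l \right)} = 4 - l^{2}$
$B{\left(f,h \right)} = h - 32 f h$ ($B{\left(f,h \right)} = \left(4 - \left(-6\right)^{2}\right) f h + h = \left(4 - 36\right) f h + h = - 32 f h + h = h - 32 f h$)
$\left(430 + B{\left(4,-29 \right)}\right)^{2} = \left(430 - 29 \left(1 - 128\right)\right)^{2} = \left(430 - -3683\right)^{2} = \left(430 + 3683\right)^{2} = 4113^{2} = 16916769$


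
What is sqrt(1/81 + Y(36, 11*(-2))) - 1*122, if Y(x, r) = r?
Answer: -122 + I*sqrt(1781)/9 ≈ -122.0 + 4.6891*I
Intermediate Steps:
sqrt(1/81 + Y(36, 11*(-2))) - 1*122 = sqrt(1/81 + 11*(-2)) - 1*122 = sqrt(1/81 - 22) - 122 = sqrt(-1781/81) - 122 = I*sqrt(1781)/9 - 122 = -122 + I*sqrt(1781)/9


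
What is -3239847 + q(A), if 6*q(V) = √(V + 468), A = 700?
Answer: -3239847 + 2*√73/3 ≈ -3.2398e+6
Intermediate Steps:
q(V) = √(468 + V)/6 (q(V) = √(V + 468)/6 = √(468 + V)/6)
-3239847 + q(A) = -3239847 + √(468 + 700)/6 = -3239847 + √1168/6 = -3239847 + (4*√73)/6 = -3239847 + 2*√73/3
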